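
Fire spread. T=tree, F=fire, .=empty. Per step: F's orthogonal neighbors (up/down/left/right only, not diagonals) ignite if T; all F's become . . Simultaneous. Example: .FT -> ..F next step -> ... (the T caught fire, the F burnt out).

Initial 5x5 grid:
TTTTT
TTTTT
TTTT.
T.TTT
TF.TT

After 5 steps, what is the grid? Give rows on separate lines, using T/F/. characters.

Step 1: 1 trees catch fire, 1 burn out
  TTTTT
  TTTTT
  TTTT.
  T.TTT
  F..TT
Step 2: 1 trees catch fire, 1 burn out
  TTTTT
  TTTTT
  TTTT.
  F.TTT
  ...TT
Step 3: 1 trees catch fire, 1 burn out
  TTTTT
  TTTTT
  FTTT.
  ..TTT
  ...TT
Step 4: 2 trees catch fire, 1 burn out
  TTTTT
  FTTTT
  .FTT.
  ..TTT
  ...TT
Step 5: 3 trees catch fire, 2 burn out
  FTTTT
  .FTTT
  ..FT.
  ..TTT
  ...TT

FTTTT
.FTTT
..FT.
..TTT
...TT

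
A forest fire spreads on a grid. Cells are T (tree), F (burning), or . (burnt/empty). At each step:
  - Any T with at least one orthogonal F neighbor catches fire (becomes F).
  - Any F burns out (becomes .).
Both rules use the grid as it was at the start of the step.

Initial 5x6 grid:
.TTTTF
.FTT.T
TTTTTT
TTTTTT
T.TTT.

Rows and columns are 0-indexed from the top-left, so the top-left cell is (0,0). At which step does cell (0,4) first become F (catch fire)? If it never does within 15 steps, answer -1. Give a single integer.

Step 1: cell (0,4)='F' (+5 fires, +2 burnt)
  -> target ignites at step 1
Step 2: cell (0,4)='.' (+7 fires, +5 burnt)
Step 3: cell (0,4)='.' (+5 fires, +7 burnt)
Step 4: cell (0,4)='.' (+4 fires, +5 burnt)
Step 5: cell (0,4)='.' (+2 fires, +4 burnt)
Step 6: cell (0,4)='.' (+0 fires, +2 burnt)
  fire out at step 6

1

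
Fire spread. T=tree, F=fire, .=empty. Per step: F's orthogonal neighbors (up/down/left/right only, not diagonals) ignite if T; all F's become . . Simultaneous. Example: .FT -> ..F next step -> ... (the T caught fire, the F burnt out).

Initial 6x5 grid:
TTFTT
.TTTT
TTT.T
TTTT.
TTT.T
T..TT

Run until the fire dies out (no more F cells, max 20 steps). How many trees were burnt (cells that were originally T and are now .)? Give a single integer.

Step 1: +3 fires, +1 burnt (F count now 3)
Step 2: +5 fires, +3 burnt (F count now 5)
Step 3: +3 fires, +5 burnt (F count now 3)
Step 4: +5 fires, +3 burnt (F count now 5)
Step 5: +2 fires, +5 burnt (F count now 2)
Step 6: +1 fires, +2 burnt (F count now 1)
Step 7: +1 fires, +1 burnt (F count now 1)
Step 8: +0 fires, +1 burnt (F count now 0)
Fire out after step 8
Initially T: 23, now '.': 27
Total burnt (originally-T cells now '.'): 20

Answer: 20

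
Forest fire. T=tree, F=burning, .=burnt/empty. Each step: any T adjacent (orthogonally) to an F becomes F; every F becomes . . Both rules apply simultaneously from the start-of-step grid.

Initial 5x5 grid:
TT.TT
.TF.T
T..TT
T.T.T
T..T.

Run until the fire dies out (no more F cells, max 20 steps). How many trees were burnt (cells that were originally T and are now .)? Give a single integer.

Answer: 3

Derivation:
Step 1: +1 fires, +1 burnt (F count now 1)
Step 2: +1 fires, +1 burnt (F count now 1)
Step 3: +1 fires, +1 burnt (F count now 1)
Step 4: +0 fires, +1 burnt (F count now 0)
Fire out after step 4
Initially T: 14, now '.': 14
Total burnt (originally-T cells now '.'): 3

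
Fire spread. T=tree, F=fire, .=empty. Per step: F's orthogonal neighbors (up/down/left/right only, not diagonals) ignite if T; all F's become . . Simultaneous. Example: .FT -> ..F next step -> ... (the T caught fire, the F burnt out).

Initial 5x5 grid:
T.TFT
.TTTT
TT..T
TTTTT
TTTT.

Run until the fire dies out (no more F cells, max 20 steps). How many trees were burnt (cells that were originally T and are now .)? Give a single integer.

Step 1: +3 fires, +1 burnt (F count now 3)
Step 2: +2 fires, +3 burnt (F count now 2)
Step 3: +2 fires, +2 burnt (F count now 2)
Step 4: +2 fires, +2 burnt (F count now 2)
Step 5: +3 fires, +2 burnt (F count now 3)
Step 6: +4 fires, +3 burnt (F count now 4)
Step 7: +2 fires, +4 burnt (F count now 2)
Step 8: +0 fires, +2 burnt (F count now 0)
Fire out after step 8
Initially T: 19, now '.': 24
Total burnt (originally-T cells now '.'): 18

Answer: 18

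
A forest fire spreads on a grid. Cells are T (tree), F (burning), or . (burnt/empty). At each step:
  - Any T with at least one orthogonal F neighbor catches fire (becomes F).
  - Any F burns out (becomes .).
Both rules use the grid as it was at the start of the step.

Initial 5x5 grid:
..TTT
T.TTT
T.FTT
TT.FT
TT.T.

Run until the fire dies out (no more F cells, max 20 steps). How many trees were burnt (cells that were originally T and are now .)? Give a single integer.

Step 1: +4 fires, +2 burnt (F count now 4)
Step 2: +3 fires, +4 burnt (F count now 3)
Step 3: +2 fires, +3 burnt (F count now 2)
Step 4: +1 fires, +2 burnt (F count now 1)
Step 5: +0 fires, +1 burnt (F count now 0)
Fire out after step 5
Initially T: 16, now '.': 19
Total burnt (originally-T cells now '.'): 10

Answer: 10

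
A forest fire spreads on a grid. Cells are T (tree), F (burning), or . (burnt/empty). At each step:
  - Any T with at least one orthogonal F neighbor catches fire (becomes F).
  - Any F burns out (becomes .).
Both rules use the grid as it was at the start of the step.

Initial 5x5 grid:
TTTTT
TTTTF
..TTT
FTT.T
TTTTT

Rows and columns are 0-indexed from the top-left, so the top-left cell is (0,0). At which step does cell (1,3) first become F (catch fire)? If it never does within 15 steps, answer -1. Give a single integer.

Step 1: cell (1,3)='F' (+5 fires, +2 burnt)
  -> target ignites at step 1
Step 2: cell (1,3)='.' (+6 fires, +5 burnt)
Step 3: cell (1,3)='.' (+5 fires, +6 burnt)
Step 4: cell (1,3)='.' (+3 fires, +5 burnt)
Step 5: cell (1,3)='.' (+1 fires, +3 burnt)
Step 6: cell (1,3)='.' (+0 fires, +1 burnt)
  fire out at step 6

1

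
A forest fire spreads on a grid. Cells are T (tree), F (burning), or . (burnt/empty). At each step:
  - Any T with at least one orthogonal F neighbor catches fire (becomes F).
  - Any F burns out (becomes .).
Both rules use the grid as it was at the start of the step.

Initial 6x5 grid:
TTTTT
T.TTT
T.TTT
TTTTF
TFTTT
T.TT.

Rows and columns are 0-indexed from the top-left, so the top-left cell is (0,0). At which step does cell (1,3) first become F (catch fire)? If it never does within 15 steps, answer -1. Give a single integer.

Step 1: cell (1,3)='T' (+6 fires, +2 burnt)
Step 2: cell (1,3)='T' (+7 fires, +6 burnt)
Step 3: cell (1,3)='F' (+5 fires, +7 burnt)
  -> target ignites at step 3
Step 4: cell (1,3)='.' (+3 fires, +5 burnt)
Step 5: cell (1,3)='.' (+2 fires, +3 burnt)
Step 6: cell (1,3)='.' (+1 fires, +2 burnt)
Step 7: cell (1,3)='.' (+0 fires, +1 burnt)
  fire out at step 7

3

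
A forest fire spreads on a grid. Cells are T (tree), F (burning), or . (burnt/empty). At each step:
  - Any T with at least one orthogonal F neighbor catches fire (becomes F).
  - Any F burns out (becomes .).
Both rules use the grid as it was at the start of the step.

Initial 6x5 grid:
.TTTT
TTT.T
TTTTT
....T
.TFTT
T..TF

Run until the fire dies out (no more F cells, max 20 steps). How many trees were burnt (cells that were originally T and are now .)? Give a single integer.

Answer: 18

Derivation:
Step 1: +4 fires, +2 burnt (F count now 4)
Step 2: +1 fires, +4 burnt (F count now 1)
Step 3: +1 fires, +1 burnt (F count now 1)
Step 4: +2 fires, +1 burnt (F count now 2)
Step 5: +2 fires, +2 burnt (F count now 2)
Step 6: +3 fires, +2 burnt (F count now 3)
Step 7: +3 fires, +3 burnt (F count now 3)
Step 8: +2 fires, +3 burnt (F count now 2)
Step 9: +0 fires, +2 burnt (F count now 0)
Fire out after step 9
Initially T: 19, now '.': 29
Total burnt (originally-T cells now '.'): 18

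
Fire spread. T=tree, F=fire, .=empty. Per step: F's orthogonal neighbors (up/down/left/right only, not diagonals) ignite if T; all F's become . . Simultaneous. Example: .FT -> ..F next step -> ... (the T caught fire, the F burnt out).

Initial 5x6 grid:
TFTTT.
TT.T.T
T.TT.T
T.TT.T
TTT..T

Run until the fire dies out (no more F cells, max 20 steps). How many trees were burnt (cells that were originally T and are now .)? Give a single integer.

Step 1: +3 fires, +1 burnt (F count now 3)
Step 2: +2 fires, +3 burnt (F count now 2)
Step 3: +3 fires, +2 burnt (F count now 3)
Step 4: +2 fires, +3 burnt (F count now 2)
Step 5: +3 fires, +2 burnt (F count now 3)
Step 6: +2 fires, +3 burnt (F count now 2)
Step 7: +1 fires, +2 burnt (F count now 1)
Step 8: +0 fires, +1 burnt (F count now 0)
Fire out after step 8
Initially T: 20, now '.': 26
Total burnt (originally-T cells now '.'): 16

Answer: 16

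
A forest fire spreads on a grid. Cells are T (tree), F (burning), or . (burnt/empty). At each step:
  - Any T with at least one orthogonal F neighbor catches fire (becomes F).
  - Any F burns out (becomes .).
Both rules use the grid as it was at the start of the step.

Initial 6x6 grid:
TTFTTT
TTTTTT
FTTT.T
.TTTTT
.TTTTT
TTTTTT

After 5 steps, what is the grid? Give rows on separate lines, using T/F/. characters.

Step 1: 5 trees catch fire, 2 burn out
  TF.FTT
  FTFTTT
  .FTT.T
  .TTTTT
  .TTTTT
  TTTTTT
Step 2: 6 trees catch fire, 5 burn out
  F...FT
  .F.FTT
  ..FT.T
  .FTTTT
  .TTTTT
  TTTTTT
Step 3: 5 trees catch fire, 6 burn out
  .....F
  ....FT
  ...F.T
  ..FTTT
  .FTTTT
  TTTTTT
Step 4: 4 trees catch fire, 5 burn out
  ......
  .....F
  .....T
  ...FTT
  ..FTTT
  TFTTTT
Step 5: 5 trees catch fire, 4 burn out
  ......
  ......
  .....F
  ....FT
  ...FTT
  F.FTTT

......
......
.....F
....FT
...FTT
F.FTTT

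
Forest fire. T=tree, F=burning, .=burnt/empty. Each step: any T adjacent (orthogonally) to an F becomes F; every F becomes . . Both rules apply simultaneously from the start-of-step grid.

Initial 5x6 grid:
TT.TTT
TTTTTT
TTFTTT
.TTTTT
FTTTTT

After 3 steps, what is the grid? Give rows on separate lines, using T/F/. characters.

Step 1: 5 trees catch fire, 2 burn out
  TT.TTT
  TTFTTT
  TF.FTT
  .TFTTT
  .FTTTT
Step 2: 7 trees catch fire, 5 burn out
  TT.TTT
  TF.FTT
  F...FT
  .F.FTT
  ..FTTT
Step 3: 7 trees catch fire, 7 burn out
  TF.FTT
  F...FT
  .....F
  ....FT
  ...FTT

TF.FTT
F...FT
.....F
....FT
...FTT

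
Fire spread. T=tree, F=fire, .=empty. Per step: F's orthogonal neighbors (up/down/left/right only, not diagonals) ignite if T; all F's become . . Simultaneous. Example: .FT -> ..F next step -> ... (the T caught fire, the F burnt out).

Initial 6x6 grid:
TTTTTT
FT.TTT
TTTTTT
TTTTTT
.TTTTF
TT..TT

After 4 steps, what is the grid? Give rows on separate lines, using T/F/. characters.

Step 1: 6 trees catch fire, 2 burn out
  FTTTTT
  .F.TTT
  FTTTTT
  TTTTTF
  .TTTF.
  TT..TF
Step 2: 7 trees catch fire, 6 burn out
  .FTTTT
  ...TTT
  .FTTTF
  FTTTF.
  .TTF..
  TT..F.
Step 3: 7 trees catch fire, 7 burn out
  ..FTTT
  ...TTF
  ..FTF.
  .FTF..
  .TF...
  TT....
Step 4: 6 trees catch fire, 7 burn out
  ...FTF
  ...TF.
  ...F..
  ..F...
  .F....
  TT....

...FTF
...TF.
...F..
..F...
.F....
TT....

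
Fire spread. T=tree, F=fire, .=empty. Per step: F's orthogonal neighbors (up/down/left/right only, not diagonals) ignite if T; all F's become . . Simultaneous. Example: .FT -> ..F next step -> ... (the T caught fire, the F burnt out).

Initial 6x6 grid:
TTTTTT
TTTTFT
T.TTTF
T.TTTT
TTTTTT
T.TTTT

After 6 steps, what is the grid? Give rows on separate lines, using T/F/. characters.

Step 1: 5 trees catch fire, 2 burn out
  TTTTFT
  TTTF.F
  T.TTF.
  T.TTTF
  TTTTTT
  T.TTTT
Step 2: 6 trees catch fire, 5 burn out
  TTTF.F
  TTF...
  T.TF..
  T.TTF.
  TTTTTF
  T.TTTT
Step 3: 6 trees catch fire, 6 burn out
  TTF...
  TF....
  T.F...
  T.TF..
  TTTTF.
  T.TTTF
Step 4: 5 trees catch fire, 6 burn out
  TF....
  F.....
  T.....
  T.F...
  TTTF..
  T.TTF.
Step 5: 4 trees catch fire, 5 burn out
  F.....
  ......
  F.....
  T.....
  TTF...
  T.TF..
Step 6: 3 trees catch fire, 4 burn out
  ......
  ......
  ......
  F.....
  TF....
  T.F...

......
......
......
F.....
TF....
T.F...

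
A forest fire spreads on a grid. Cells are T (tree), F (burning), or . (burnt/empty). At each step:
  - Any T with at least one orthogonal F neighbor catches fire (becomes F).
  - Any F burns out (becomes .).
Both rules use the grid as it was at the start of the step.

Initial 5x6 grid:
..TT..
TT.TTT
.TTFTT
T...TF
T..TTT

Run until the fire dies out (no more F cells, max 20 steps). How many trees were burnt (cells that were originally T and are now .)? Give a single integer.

Step 1: +6 fires, +2 burnt (F count now 6)
Step 2: +5 fires, +6 burnt (F count now 5)
Step 3: +3 fires, +5 burnt (F count now 3)
Step 4: +1 fires, +3 burnt (F count now 1)
Step 5: +0 fires, +1 burnt (F count now 0)
Fire out after step 5
Initially T: 17, now '.': 28
Total burnt (originally-T cells now '.'): 15

Answer: 15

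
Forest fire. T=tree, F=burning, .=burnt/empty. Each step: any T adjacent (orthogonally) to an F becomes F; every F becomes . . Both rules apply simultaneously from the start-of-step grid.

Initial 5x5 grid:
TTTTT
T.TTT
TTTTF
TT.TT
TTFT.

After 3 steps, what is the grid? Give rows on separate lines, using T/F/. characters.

Step 1: 5 trees catch fire, 2 burn out
  TTTTT
  T.TTF
  TTTF.
  TT.TF
  TF.F.
Step 2: 6 trees catch fire, 5 burn out
  TTTTF
  T.TF.
  TTF..
  TF.F.
  F....
Step 3: 4 trees catch fire, 6 burn out
  TTTF.
  T.F..
  TF...
  F....
  .....

TTTF.
T.F..
TF...
F....
.....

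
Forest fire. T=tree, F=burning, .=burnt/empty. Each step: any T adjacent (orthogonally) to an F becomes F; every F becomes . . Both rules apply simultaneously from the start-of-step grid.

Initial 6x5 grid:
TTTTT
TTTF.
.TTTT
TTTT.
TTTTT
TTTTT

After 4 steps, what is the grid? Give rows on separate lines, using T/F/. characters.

Step 1: 3 trees catch fire, 1 burn out
  TTTFT
  TTF..
  .TTFT
  TTTT.
  TTTTT
  TTTTT
Step 2: 6 trees catch fire, 3 burn out
  TTF.F
  TF...
  .TF.F
  TTTF.
  TTTTT
  TTTTT
Step 3: 5 trees catch fire, 6 burn out
  TF...
  F....
  .F...
  TTF..
  TTTFT
  TTTTT
Step 4: 5 trees catch fire, 5 burn out
  F....
  .....
  .....
  TF...
  TTF.F
  TTTFT

F....
.....
.....
TF...
TTF.F
TTTFT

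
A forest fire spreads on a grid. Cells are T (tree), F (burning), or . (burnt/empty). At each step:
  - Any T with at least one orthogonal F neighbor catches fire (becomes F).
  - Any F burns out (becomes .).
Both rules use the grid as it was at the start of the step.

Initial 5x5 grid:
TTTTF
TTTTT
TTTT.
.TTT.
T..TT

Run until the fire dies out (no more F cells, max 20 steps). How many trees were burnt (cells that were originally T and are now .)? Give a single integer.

Answer: 18

Derivation:
Step 1: +2 fires, +1 burnt (F count now 2)
Step 2: +2 fires, +2 burnt (F count now 2)
Step 3: +3 fires, +2 burnt (F count now 3)
Step 4: +4 fires, +3 burnt (F count now 4)
Step 5: +4 fires, +4 burnt (F count now 4)
Step 6: +3 fires, +4 burnt (F count now 3)
Step 7: +0 fires, +3 burnt (F count now 0)
Fire out after step 7
Initially T: 19, now '.': 24
Total burnt (originally-T cells now '.'): 18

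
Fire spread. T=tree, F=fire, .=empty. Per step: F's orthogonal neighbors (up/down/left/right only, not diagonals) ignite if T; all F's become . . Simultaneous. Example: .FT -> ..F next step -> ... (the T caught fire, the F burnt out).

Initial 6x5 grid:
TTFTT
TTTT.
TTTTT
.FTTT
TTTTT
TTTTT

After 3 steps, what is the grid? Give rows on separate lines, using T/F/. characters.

Step 1: 6 trees catch fire, 2 burn out
  TF.FT
  TTFT.
  TFTTT
  ..FTT
  TFTTT
  TTTTT
Step 2: 10 trees catch fire, 6 burn out
  F...F
  TF.F.
  F.FTT
  ...FT
  F.FTT
  TFTTT
Step 3: 6 trees catch fire, 10 burn out
  .....
  F....
  ...FT
  ....F
  ...FT
  F.FTT

.....
F....
...FT
....F
...FT
F.FTT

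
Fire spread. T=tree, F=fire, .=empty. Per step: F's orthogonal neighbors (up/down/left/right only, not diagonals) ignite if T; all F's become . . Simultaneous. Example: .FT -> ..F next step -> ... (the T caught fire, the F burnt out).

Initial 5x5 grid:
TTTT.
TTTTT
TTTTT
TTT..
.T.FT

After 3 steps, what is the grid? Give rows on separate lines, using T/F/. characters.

Step 1: 1 trees catch fire, 1 burn out
  TTTT.
  TTTTT
  TTTTT
  TTT..
  .T..F
Step 2: 0 trees catch fire, 1 burn out
  TTTT.
  TTTTT
  TTTTT
  TTT..
  .T...
Step 3: 0 trees catch fire, 0 burn out
  TTTT.
  TTTTT
  TTTTT
  TTT..
  .T...

TTTT.
TTTTT
TTTTT
TTT..
.T...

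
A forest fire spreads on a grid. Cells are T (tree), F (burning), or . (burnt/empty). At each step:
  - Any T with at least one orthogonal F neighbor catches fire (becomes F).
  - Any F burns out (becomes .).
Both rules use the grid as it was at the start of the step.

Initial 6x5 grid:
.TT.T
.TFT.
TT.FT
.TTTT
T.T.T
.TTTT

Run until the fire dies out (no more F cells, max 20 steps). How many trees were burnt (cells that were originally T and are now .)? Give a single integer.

Answer: 17

Derivation:
Step 1: +5 fires, +2 burnt (F count now 5)
Step 2: +4 fires, +5 burnt (F count now 4)
Step 3: +4 fires, +4 burnt (F count now 4)
Step 4: +2 fires, +4 burnt (F count now 2)
Step 5: +2 fires, +2 burnt (F count now 2)
Step 6: +0 fires, +2 burnt (F count now 0)
Fire out after step 6
Initially T: 19, now '.': 28
Total burnt (originally-T cells now '.'): 17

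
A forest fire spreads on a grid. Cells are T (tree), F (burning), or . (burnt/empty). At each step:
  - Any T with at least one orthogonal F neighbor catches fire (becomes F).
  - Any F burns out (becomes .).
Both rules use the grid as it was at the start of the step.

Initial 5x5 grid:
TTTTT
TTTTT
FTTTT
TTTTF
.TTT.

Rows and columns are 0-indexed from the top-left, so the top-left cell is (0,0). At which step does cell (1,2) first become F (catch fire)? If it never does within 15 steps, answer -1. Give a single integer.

Step 1: cell (1,2)='T' (+5 fires, +2 burnt)
Step 2: cell (1,2)='T' (+8 fires, +5 burnt)
Step 3: cell (1,2)='F' (+6 fires, +8 burnt)
  -> target ignites at step 3
Step 4: cell (1,2)='.' (+2 fires, +6 burnt)
Step 5: cell (1,2)='.' (+0 fires, +2 burnt)
  fire out at step 5

3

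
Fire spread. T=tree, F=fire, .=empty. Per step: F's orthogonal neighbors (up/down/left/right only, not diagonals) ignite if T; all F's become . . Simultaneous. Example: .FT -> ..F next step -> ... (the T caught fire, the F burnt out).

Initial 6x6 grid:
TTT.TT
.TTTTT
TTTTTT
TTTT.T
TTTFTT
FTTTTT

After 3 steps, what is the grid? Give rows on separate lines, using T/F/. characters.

Step 1: 6 trees catch fire, 2 burn out
  TTT.TT
  .TTTTT
  TTTTTT
  TTTF.T
  FTF.FT
  .FTFTT
Step 2: 7 trees catch fire, 6 burn out
  TTT.TT
  .TTTTT
  TTTFTT
  FTF..T
  .F...F
  ..F.FT
Step 3: 7 trees catch fire, 7 burn out
  TTT.TT
  .TTFTT
  FTF.FT
  .F...F
  ......
  .....F

TTT.TT
.TTFTT
FTF.FT
.F...F
......
.....F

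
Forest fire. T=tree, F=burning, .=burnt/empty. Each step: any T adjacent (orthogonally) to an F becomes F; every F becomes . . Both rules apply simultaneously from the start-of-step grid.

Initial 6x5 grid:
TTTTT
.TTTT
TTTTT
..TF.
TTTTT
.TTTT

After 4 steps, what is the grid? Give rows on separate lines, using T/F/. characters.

Step 1: 3 trees catch fire, 1 burn out
  TTTTT
  .TTTT
  TTTFT
  ..F..
  TTTFT
  .TTTT
Step 2: 6 trees catch fire, 3 burn out
  TTTTT
  .TTFT
  TTF.F
  .....
  TTF.F
  .TTFT
Step 3: 7 trees catch fire, 6 burn out
  TTTFT
  .TF.F
  TF...
  .....
  TF...
  .TF.F
Step 4: 6 trees catch fire, 7 burn out
  TTF.F
  .F...
  F....
  .....
  F....
  .F...

TTF.F
.F...
F....
.....
F....
.F...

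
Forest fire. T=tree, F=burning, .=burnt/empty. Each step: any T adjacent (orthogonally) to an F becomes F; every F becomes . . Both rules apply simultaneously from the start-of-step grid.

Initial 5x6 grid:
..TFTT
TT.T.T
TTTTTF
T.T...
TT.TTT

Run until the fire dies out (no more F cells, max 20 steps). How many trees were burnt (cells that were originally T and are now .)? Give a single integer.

Answer: 16

Derivation:
Step 1: +5 fires, +2 burnt (F count now 5)
Step 2: +2 fires, +5 burnt (F count now 2)
Step 3: +1 fires, +2 burnt (F count now 1)
Step 4: +2 fires, +1 burnt (F count now 2)
Step 5: +2 fires, +2 burnt (F count now 2)
Step 6: +2 fires, +2 burnt (F count now 2)
Step 7: +1 fires, +2 burnt (F count now 1)
Step 8: +1 fires, +1 burnt (F count now 1)
Step 9: +0 fires, +1 burnt (F count now 0)
Fire out after step 9
Initially T: 19, now '.': 27
Total burnt (originally-T cells now '.'): 16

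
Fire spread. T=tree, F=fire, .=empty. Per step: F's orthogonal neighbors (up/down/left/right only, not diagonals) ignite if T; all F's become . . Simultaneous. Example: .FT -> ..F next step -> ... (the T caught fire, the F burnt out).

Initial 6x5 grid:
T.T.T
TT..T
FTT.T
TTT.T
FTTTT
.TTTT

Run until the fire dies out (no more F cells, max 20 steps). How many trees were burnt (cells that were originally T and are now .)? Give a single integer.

Answer: 20

Derivation:
Step 1: +4 fires, +2 burnt (F count now 4)
Step 2: +6 fires, +4 burnt (F count now 6)
Step 3: +3 fires, +6 burnt (F count now 3)
Step 4: +2 fires, +3 burnt (F count now 2)
Step 5: +2 fires, +2 burnt (F count now 2)
Step 6: +1 fires, +2 burnt (F count now 1)
Step 7: +1 fires, +1 burnt (F count now 1)
Step 8: +1 fires, +1 burnt (F count now 1)
Step 9: +0 fires, +1 burnt (F count now 0)
Fire out after step 9
Initially T: 21, now '.': 29
Total burnt (originally-T cells now '.'): 20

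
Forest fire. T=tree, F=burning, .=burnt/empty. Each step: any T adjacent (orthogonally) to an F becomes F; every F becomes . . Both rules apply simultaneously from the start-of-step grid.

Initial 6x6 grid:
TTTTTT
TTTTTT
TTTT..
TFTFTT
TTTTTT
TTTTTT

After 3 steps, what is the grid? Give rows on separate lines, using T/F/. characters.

Step 1: 7 trees catch fire, 2 burn out
  TTTTTT
  TTTTTT
  TFTF..
  F.F.FT
  TFTFTT
  TTTTTT
Step 2: 10 trees catch fire, 7 burn out
  TTTTTT
  TFTFTT
  F.F...
  .....F
  F.F.FT
  TFTFTT
Step 3: 9 trees catch fire, 10 burn out
  TFTFTT
  F.F.FT
  ......
  ......
  .....F
  F.F.FT

TFTFTT
F.F.FT
......
......
.....F
F.F.FT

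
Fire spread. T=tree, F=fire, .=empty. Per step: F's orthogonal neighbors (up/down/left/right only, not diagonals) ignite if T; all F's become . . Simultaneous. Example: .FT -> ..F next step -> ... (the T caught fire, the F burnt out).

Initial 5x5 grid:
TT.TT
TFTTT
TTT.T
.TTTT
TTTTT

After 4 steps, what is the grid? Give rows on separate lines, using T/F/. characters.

Step 1: 4 trees catch fire, 1 burn out
  TF.TT
  F.FTT
  TFT.T
  .TTTT
  TTTTT
Step 2: 5 trees catch fire, 4 burn out
  F..TT
  ...FT
  F.F.T
  .FTTT
  TTTTT
Step 3: 4 trees catch fire, 5 burn out
  ...FT
  ....F
  ....T
  ..FTT
  TFTTT
Step 4: 5 trees catch fire, 4 burn out
  ....F
  .....
  ....F
  ...FT
  F.FTT

....F
.....
....F
...FT
F.FTT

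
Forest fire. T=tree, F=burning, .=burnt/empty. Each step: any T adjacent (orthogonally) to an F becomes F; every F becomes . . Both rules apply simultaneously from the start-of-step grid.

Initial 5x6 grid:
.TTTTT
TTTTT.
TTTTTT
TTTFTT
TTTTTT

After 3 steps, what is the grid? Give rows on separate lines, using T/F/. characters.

Step 1: 4 trees catch fire, 1 burn out
  .TTTTT
  TTTTT.
  TTTFTT
  TTF.FT
  TTTFTT
Step 2: 7 trees catch fire, 4 burn out
  .TTTTT
  TTTFT.
  TTF.FT
  TF...F
  TTF.FT
Step 3: 8 trees catch fire, 7 burn out
  .TTFTT
  TTF.F.
  TF...F
  F.....
  TF...F

.TTFTT
TTF.F.
TF...F
F.....
TF...F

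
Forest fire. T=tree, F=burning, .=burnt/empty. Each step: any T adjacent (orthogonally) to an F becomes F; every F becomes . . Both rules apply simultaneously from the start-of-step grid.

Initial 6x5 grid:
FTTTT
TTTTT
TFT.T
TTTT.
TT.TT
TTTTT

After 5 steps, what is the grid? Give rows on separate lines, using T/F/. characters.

Step 1: 6 trees catch fire, 2 burn out
  .FTTT
  FFTTT
  F.F.T
  TFTT.
  TT.TT
  TTTTT
Step 2: 5 trees catch fire, 6 burn out
  ..FTT
  ..FTT
  ....T
  F.FT.
  TF.TT
  TTTTT
Step 3: 5 trees catch fire, 5 burn out
  ...FT
  ...FT
  ....T
  ...F.
  F..TT
  TFTTT
Step 4: 5 trees catch fire, 5 burn out
  ....F
  ....F
  ....T
  .....
  ...FT
  F.FTT
Step 5: 3 trees catch fire, 5 burn out
  .....
  .....
  ....F
  .....
  ....F
  ...FT

.....
.....
....F
.....
....F
...FT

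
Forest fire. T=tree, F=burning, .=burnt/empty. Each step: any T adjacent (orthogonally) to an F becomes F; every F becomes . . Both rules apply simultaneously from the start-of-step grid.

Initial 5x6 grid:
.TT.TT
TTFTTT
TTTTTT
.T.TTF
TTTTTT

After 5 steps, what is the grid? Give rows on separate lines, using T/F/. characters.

Step 1: 7 trees catch fire, 2 burn out
  .TF.TT
  TF.FTT
  TTFTTF
  .T.TF.
  TTTTTF
Step 2: 9 trees catch fire, 7 burn out
  .F..TT
  F...FF
  TF.FF.
  .T.F..
  TTTTF.
Step 3: 5 trees catch fire, 9 burn out
  ....FF
  ......
  F.....
  .F....
  TTTF..
Step 4: 2 trees catch fire, 5 burn out
  ......
  ......
  ......
  ......
  TFF...
Step 5: 1 trees catch fire, 2 burn out
  ......
  ......
  ......
  ......
  F.....

......
......
......
......
F.....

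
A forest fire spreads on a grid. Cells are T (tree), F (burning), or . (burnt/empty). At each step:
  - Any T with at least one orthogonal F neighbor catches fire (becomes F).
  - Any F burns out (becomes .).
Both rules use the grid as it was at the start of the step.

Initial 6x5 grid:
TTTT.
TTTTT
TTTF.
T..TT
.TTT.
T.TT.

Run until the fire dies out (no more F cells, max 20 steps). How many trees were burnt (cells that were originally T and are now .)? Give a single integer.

Step 1: +3 fires, +1 burnt (F count now 3)
Step 2: +6 fires, +3 burnt (F count now 6)
Step 3: +5 fires, +6 burnt (F count now 5)
Step 4: +5 fires, +5 burnt (F count now 5)
Step 5: +1 fires, +5 burnt (F count now 1)
Step 6: +0 fires, +1 burnt (F count now 0)
Fire out after step 6
Initially T: 21, now '.': 29
Total burnt (originally-T cells now '.'): 20

Answer: 20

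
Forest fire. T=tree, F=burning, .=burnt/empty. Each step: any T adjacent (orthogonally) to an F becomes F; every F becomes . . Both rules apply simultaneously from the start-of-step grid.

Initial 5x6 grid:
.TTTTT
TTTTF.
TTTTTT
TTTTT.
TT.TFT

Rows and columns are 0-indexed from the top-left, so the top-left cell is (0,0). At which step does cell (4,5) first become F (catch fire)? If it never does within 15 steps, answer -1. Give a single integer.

Step 1: cell (4,5)='F' (+6 fires, +2 burnt)
  -> target ignites at step 1
Step 2: cell (4,5)='.' (+6 fires, +6 burnt)
Step 3: cell (4,5)='.' (+4 fires, +6 burnt)
Step 4: cell (4,5)='.' (+4 fires, +4 burnt)
Step 5: cell (4,5)='.' (+3 fires, +4 burnt)
Step 6: cell (4,5)='.' (+1 fires, +3 burnt)
Step 7: cell (4,5)='.' (+0 fires, +1 burnt)
  fire out at step 7

1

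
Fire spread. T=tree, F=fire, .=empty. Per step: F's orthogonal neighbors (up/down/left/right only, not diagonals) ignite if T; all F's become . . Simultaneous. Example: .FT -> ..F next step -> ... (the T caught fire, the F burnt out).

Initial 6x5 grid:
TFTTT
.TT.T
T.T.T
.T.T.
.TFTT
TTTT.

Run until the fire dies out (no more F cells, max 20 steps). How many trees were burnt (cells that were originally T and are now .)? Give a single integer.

Answer: 18

Derivation:
Step 1: +6 fires, +2 burnt (F count now 6)
Step 2: +7 fires, +6 burnt (F count now 7)
Step 3: +3 fires, +7 burnt (F count now 3)
Step 4: +1 fires, +3 burnt (F count now 1)
Step 5: +1 fires, +1 burnt (F count now 1)
Step 6: +0 fires, +1 burnt (F count now 0)
Fire out after step 6
Initially T: 19, now '.': 29
Total burnt (originally-T cells now '.'): 18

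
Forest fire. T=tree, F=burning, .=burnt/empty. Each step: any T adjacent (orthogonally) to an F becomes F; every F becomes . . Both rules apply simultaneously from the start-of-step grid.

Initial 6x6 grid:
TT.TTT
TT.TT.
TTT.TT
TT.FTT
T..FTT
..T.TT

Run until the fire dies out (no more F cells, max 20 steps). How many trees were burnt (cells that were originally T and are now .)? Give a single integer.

Step 1: +2 fires, +2 burnt (F count now 2)
Step 2: +4 fires, +2 burnt (F count now 4)
Step 3: +3 fires, +4 burnt (F count now 3)
Step 4: +2 fires, +3 burnt (F count now 2)
Step 5: +2 fires, +2 burnt (F count now 2)
Step 6: +0 fires, +2 burnt (F count now 0)
Fire out after step 6
Initially T: 24, now '.': 25
Total burnt (originally-T cells now '.'): 13

Answer: 13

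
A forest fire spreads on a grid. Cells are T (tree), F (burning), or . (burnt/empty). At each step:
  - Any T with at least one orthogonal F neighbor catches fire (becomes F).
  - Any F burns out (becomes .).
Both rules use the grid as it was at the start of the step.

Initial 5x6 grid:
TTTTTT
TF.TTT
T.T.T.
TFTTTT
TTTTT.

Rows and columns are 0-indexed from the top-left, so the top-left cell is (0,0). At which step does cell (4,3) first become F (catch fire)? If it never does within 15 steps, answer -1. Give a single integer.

Step 1: cell (4,3)='T' (+5 fires, +2 burnt)
Step 2: cell (4,3)='T' (+7 fires, +5 burnt)
Step 3: cell (4,3)='F' (+3 fires, +7 burnt)
  -> target ignites at step 3
Step 4: cell (4,3)='.' (+5 fires, +3 burnt)
Step 5: cell (4,3)='.' (+2 fires, +5 burnt)
Step 6: cell (4,3)='.' (+1 fires, +2 burnt)
Step 7: cell (4,3)='.' (+0 fires, +1 burnt)
  fire out at step 7

3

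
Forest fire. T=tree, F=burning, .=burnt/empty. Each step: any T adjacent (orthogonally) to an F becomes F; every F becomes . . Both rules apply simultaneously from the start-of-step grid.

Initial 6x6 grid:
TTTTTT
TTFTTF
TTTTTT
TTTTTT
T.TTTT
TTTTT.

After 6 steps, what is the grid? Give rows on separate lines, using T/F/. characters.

Step 1: 7 trees catch fire, 2 burn out
  TTFTTF
  TF.FF.
  TTFTTF
  TTTTTT
  T.TTTT
  TTTTT.
Step 2: 9 trees catch fire, 7 burn out
  TF.FF.
  F.....
  TF.FF.
  TTFTTF
  T.TTTT
  TTTTT.
Step 3: 7 trees catch fire, 9 burn out
  F.....
  ......
  F.....
  TF.FF.
  T.FTTF
  TTTTT.
Step 4: 4 trees catch fire, 7 burn out
  ......
  ......
  ......
  F.....
  T..FF.
  TTFTT.
Step 5: 4 trees catch fire, 4 burn out
  ......
  ......
  ......
  ......
  F.....
  TF.FF.
Step 6: 1 trees catch fire, 4 burn out
  ......
  ......
  ......
  ......
  ......
  F.....

......
......
......
......
......
F.....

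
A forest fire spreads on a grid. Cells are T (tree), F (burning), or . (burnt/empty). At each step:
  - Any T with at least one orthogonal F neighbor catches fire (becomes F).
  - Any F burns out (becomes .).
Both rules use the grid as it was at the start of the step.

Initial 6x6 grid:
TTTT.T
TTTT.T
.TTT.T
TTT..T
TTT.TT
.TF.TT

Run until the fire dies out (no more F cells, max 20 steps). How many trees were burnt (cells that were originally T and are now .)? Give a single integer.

Step 1: +2 fires, +1 burnt (F count now 2)
Step 2: +2 fires, +2 burnt (F count now 2)
Step 3: +3 fires, +2 burnt (F count now 3)
Step 4: +4 fires, +3 burnt (F count now 4)
Step 5: +3 fires, +4 burnt (F count now 3)
Step 6: +3 fires, +3 burnt (F count now 3)
Step 7: +1 fires, +3 burnt (F count now 1)
Step 8: +0 fires, +1 burnt (F count now 0)
Fire out after step 8
Initially T: 26, now '.': 28
Total burnt (originally-T cells now '.'): 18

Answer: 18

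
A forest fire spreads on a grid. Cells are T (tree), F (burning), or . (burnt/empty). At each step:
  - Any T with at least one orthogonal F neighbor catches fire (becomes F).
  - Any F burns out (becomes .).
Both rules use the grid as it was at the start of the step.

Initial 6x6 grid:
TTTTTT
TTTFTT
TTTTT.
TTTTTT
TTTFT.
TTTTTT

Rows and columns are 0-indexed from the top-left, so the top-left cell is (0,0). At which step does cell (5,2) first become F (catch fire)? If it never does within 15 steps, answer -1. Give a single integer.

Step 1: cell (5,2)='T' (+8 fires, +2 burnt)
Step 2: cell (5,2)='F' (+11 fires, +8 burnt)
  -> target ignites at step 2
Step 3: cell (5,2)='.' (+9 fires, +11 burnt)
Step 4: cell (5,2)='.' (+4 fires, +9 burnt)
Step 5: cell (5,2)='.' (+0 fires, +4 burnt)
  fire out at step 5

2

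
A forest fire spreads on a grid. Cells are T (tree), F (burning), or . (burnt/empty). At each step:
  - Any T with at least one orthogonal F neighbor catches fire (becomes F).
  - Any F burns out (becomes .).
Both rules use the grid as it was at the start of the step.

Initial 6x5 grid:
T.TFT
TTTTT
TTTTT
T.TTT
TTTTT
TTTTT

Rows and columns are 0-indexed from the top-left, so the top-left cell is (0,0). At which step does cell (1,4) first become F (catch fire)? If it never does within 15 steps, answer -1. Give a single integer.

Step 1: cell (1,4)='T' (+3 fires, +1 burnt)
Step 2: cell (1,4)='F' (+3 fires, +3 burnt)
  -> target ignites at step 2
Step 3: cell (1,4)='.' (+4 fires, +3 burnt)
Step 4: cell (1,4)='.' (+5 fires, +4 burnt)
Step 5: cell (1,4)='.' (+5 fires, +5 burnt)
Step 6: cell (1,4)='.' (+4 fires, +5 burnt)
Step 7: cell (1,4)='.' (+2 fires, +4 burnt)
Step 8: cell (1,4)='.' (+1 fires, +2 burnt)
Step 9: cell (1,4)='.' (+0 fires, +1 burnt)
  fire out at step 9

2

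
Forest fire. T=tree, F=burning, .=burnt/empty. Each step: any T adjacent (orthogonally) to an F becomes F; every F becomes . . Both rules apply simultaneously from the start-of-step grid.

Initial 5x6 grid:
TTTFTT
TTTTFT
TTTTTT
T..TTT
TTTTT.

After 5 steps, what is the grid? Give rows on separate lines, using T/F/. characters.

Step 1: 5 trees catch fire, 2 burn out
  TTF.FT
  TTTF.F
  TTTTFT
  T..TTT
  TTTTT.
Step 2: 6 trees catch fire, 5 burn out
  TF...F
  TTF...
  TTTF.F
  T..TFT
  TTTTT.
Step 3: 6 trees catch fire, 6 burn out
  F.....
  TF....
  TTF...
  T..F.F
  TTTTF.
Step 4: 3 trees catch fire, 6 burn out
  ......
  F.....
  TF....
  T.....
  TTTF..
Step 5: 2 trees catch fire, 3 burn out
  ......
  ......
  F.....
  T.....
  TTF...

......
......
F.....
T.....
TTF...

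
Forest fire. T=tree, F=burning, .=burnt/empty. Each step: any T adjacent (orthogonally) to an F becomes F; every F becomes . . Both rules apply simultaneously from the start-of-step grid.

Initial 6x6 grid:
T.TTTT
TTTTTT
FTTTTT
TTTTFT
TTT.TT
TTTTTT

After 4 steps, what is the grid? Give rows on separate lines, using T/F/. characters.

Step 1: 7 trees catch fire, 2 burn out
  T.TTTT
  FTTTTT
  .FTTFT
  FTTF.F
  TTT.FT
  TTTTTT
Step 2: 11 trees catch fire, 7 burn out
  F.TTTT
  .FTTFT
  ..FF.F
  .FF...
  FTT..F
  TTTTFT
Step 3: 9 trees catch fire, 11 burn out
  ..TTFT
  ..FF.F
  ......
  ......
  .FF...
  FTTF.F
Step 4: 5 trees catch fire, 9 burn out
  ..FF.F
  ......
  ......
  ......
  ......
  .FF...

..FF.F
......
......
......
......
.FF...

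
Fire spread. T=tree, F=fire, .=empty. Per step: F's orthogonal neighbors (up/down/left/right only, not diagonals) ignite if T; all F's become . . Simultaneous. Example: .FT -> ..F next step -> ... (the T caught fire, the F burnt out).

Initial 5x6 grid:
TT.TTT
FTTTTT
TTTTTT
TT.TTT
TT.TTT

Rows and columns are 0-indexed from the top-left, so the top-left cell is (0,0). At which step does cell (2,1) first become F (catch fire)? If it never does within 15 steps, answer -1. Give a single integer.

Step 1: cell (2,1)='T' (+3 fires, +1 burnt)
Step 2: cell (2,1)='F' (+4 fires, +3 burnt)
  -> target ignites at step 2
Step 3: cell (2,1)='.' (+4 fires, +4 burnt)
Step 4: cell (2,1)='.' (+4 fires, +4 burnt)
Step 5: cell (2,1)='.' (+4 fires, +4 burnt)
Step 6: cell (2,1)='.' (+4 fires, +4 burnt)
Step 7: cell (2,1)='.' (+2 fires, +4 burnt)
Step 8: cell (2,1)='.' (+1 fires, +2 burnt)
Step 9: cell (2,1)='.' (+0 fires, +1 burnt)
  fire out at step 9

2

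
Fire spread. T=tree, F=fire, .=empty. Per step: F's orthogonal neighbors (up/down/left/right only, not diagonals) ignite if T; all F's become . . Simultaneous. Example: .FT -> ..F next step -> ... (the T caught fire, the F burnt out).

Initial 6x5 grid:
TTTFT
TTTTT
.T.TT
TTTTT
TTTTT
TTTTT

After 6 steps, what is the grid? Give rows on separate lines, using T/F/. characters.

Step 1: 3 trees catch fire, 1 burn out
  TTF.F
  TTTFT
  .T.TT
  TTTTT
  TTTTT
  TTTTT
Step 2: 4 trees catch fire, 3 burn out
  TF...
  TTF.F
  .T.FT
  TTTTT
  TTTTT
  TTTTT
Step 3: 4 trees catch fire, 4 burn out
  F....
  TF...
  .T..F
  TTTFT
  TTTTT
  TTTTT
Step 4: 5 trees catch fire, 4 burn out
  .....
  F....
  .F...
  TTF.F
  TTTFT
  TTTTT
Step 5: 4 trees catch fire, 5 burn out
  .....
  .....
  .....
  TF...
  TTF.F
  TTTFT
Step 6: 4 trees catch fire, 4 burn out
  .....
  .....
  .....
  F....
  TF...
  TTF.F

.....
.....
.....
F....
TF...
TTF.F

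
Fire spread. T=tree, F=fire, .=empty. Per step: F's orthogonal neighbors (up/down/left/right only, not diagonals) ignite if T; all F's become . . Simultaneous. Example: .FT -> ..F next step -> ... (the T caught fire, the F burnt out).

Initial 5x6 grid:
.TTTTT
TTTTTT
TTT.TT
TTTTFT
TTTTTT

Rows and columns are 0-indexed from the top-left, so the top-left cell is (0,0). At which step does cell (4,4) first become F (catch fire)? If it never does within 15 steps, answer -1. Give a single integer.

Step 1: cell (4,4)='F' (+4 fires, +1 burnt)
  -> target ignites at step 1
Step 2: cell (4,4)='.' (+5 fires, +4 burnt)
Step 3: cell (4,4)='.' (+6 fires, +5 burnt)
Step 4: cell (4,4)='.' (+6 fires, +6 burnt)
Step 5: cell (4,4)='.' (+4 fires, +6 burnt)
Step 6: cell (4,4)='.' (+2 fires, +4 burnt)
Step 7: cell (4,4)='.' (+0 fires, +2 burnt)
  fire out at step 7

1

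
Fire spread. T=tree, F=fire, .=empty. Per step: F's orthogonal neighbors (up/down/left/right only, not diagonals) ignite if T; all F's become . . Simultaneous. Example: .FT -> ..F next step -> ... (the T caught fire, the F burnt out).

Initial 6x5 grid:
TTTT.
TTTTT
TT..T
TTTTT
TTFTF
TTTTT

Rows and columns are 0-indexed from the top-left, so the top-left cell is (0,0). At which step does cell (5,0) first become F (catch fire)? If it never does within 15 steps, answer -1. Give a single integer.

Step 1: cell (5,0)='T' (+6 fires, +2 burnt)
Step 2: cell (5,0)='T' (+6 fires, +6 burnt)
Step 3: cell (5,0)='F' (+4 fires, +6 burnt)
  -> target ignites at step 3
Step 4: cell (5,0)='.' (+3 fires, +4 burnt)
Step 5: cell (5,0)='.' (+4 fires, +3 burnt)
Step 6: cell (5,0)='.' (+2 fires, +4 burnt)
Step 7: cell (5,0)='.' (+0 fires, +2 burnt)
  fire out at step 7

3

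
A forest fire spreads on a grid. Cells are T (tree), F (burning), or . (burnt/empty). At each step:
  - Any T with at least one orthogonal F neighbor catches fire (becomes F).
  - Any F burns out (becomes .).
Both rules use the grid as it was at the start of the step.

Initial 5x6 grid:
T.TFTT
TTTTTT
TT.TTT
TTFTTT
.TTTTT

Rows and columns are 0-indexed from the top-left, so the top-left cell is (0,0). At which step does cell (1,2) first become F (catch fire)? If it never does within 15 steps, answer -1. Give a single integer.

Step 1: cell (1,2)='T' (+6 fires, +2 burnt)
Step 2: cell (1,2)='F' (+9 fires, +6 burnt)
  -> target ignites at step 2
Step 3: cell (1,2)='.' (+6 fires, +9 burnt)
Step 4: cell (1,2)='.' (+3 fires, +6 burnt)
Step 5: cell (1,2)='.' (+1 fires, +3 burnt)
Step 6: cell (1,2)='.' (+0 fires, +1 burnt)
  fire out at step 6

2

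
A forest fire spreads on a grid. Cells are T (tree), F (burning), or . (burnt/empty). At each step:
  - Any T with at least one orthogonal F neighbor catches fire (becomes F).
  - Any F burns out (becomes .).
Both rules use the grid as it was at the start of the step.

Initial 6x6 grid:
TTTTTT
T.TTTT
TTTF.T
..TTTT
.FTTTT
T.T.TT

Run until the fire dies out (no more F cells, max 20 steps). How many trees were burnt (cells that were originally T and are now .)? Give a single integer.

Step 1: +4 fires, +2 burnt (F count now 4)
Step 2: +8 fires, +4 burnt (F count now 8)
Step 3: +6 fires, +8 burnt (F count now 6)
Step 4: +6 fires, +6 burnt (F count now 6)
Step 5: +2 fires, +6 burnt (F count now 2)
Step 6: +0 fires, +2 burnt (F count now 0)
Fire out after step 6
Initially T: 27, now '.': 35
Total burnt (originally-T cells now '.'): 26

Answer: 26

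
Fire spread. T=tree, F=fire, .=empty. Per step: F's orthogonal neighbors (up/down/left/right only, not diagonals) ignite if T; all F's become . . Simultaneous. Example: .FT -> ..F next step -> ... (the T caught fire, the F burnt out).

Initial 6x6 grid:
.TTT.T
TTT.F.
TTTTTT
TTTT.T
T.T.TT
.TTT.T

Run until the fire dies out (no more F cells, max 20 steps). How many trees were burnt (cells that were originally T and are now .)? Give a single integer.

Answer: 25

Derivation:
Step 1: +1 fires, +1 burnt (F count now 1)
Step 2: +2 fires, +1 burnt (F count now 2)
Step 3: +3 fires, +2 burnt (F count now 3)
Step 4: +4 fires, +3 burnt (F count now 4)
Step 5: +7 fires, +4 burnt (F count now 7)
Step 6: +5 fires, +7 burnt (F count now 5)
Step 7: +3 fires, +5 burnt (F count now 3)
Step 8: +0 fires, +3 burnt (F count now 0)
Fire out after step 8
Initially T: 26, now '.': 35
Total burnt (originally-T cells now '.'): 25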